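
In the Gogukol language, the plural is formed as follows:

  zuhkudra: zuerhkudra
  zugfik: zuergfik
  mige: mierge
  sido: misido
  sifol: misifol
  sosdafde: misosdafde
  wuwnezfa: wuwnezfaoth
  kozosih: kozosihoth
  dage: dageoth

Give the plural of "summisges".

"summisges" begins with s-. The stems beginning with s- (sido → misido, sifol → misifol, sosdafde → misosdafde) add the prefix mi-.
So summisges → misummisges.

misummisges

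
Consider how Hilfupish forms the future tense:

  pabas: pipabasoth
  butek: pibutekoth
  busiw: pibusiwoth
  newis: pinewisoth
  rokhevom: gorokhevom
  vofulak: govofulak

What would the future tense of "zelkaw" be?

"zelkaw" has 2 vowels. The stems with 2 vowels (busiw → pibusiwoth, newis → pinewisoth, pabas → pipabasoth) add pi- … -oth around the stem.
So zelkaw → pizelkawoth.

pizelkawoth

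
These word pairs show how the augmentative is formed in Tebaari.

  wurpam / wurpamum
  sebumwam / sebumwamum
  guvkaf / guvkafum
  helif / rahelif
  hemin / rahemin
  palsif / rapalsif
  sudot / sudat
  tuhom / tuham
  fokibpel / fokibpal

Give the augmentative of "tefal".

"tefal" has last vowel 'a'. The stems whose last vowel is 'a' (wurpam → wurpamum, sebumwam → sebumwamum, guvkaf → guvkafum) add -um.
So tefal → tefalum.

tefalum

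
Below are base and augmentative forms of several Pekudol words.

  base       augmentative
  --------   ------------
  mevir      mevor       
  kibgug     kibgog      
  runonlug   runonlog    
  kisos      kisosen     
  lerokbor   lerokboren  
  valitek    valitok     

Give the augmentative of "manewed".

lerokbor and mevir both end in -r yet inflect differently (lerokboren, mevor), so the final letter is not what conditions the rule; the last vowel is.
"manewed" has last vowel 'e'. The one such stem in the data (valitek → valitok) changes the last vowel to 'o' (as do kibgug, mevir), so the same rule applies.
The other pattern: stems whose last vowel is 'o' add -en.
So manewed → manewod.

manewod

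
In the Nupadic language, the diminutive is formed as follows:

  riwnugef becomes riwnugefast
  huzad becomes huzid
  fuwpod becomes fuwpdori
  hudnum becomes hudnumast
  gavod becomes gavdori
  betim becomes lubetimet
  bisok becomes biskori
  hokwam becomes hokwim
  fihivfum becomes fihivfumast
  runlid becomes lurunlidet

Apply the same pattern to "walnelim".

luwalnelimet

huzad and gavod both end in -d yet inflect differently (huzid, gavdori), so the final letter is not what conditions the rule; the last vowel is.
"walnelim" has last vowel 'i'. The stems whose last vowel is 'i' (runlid → lurunlidet, betim → lubetimet) add lu- … -et around the stem.
The other patterns: stems whose last vowel is 'a' change the last vowel to 'i'; stems whose last vowel is 'o' delete the last vowel and add -ori; stems whose last vowel is 'e' or 'u' add -ast.
So walnelim → luwalnelimet.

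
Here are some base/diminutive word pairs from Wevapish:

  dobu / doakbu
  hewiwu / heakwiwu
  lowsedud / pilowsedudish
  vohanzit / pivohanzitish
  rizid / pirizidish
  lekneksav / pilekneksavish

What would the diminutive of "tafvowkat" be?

pitafvowkatish

dobu and lowsedud both have last vowel 'u' yet inflect differently (doakbu, pilowsedudish), so the last vowel is not what conditions the rule; whether the stem ends in a vowel or a consonant is.
"tafvowkat" ends in a consonant. The stems ending in a consonant (lowsedud → pilowsedudish, vohanzit → pivohanzitish, rizid → pirizidish) add pi- … -ish around the stem.
The other pattern: stems ending in a vowel insert -ak- after the first vowel.
So tafvowkat → pitafvowkatish.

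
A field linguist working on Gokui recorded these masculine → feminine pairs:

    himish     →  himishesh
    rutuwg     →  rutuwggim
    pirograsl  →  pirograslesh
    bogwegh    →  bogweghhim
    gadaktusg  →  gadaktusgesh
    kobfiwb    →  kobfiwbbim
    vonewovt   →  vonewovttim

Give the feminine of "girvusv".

"girvusv" has second-to-last letter 's'. The stems whose second-to-last letter is 's' (pirograsl → pirograslesh, gadaktusg → gadaktusgesh, himish → himishesh) add -esh.
The other pattern: stems whose second-to-last letter is 'g', 'v' or 'w' double the final consonant and add -im.
So girvusv → girvusvesh.

girvusvesh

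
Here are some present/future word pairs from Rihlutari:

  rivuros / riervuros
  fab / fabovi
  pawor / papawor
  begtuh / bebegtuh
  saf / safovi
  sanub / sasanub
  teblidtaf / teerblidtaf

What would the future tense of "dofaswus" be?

fab and sanub both end in -b yet inflect differently (fabovi, sasanub), so the final letter is not what conditions the rule; the number of vowels is.
"dofaswus" has 3 vowels. The stems with 3 vowels (rivuros → riervuros, teblidtaf → teerblidtaf) insert -er- after the first vowel.
The other patterns: stems with 1 vowel add -ovi; stems with 2 vowels repeat the first consonant+vowel as a prefix.
So dofaswus → doerfaswus.

doerfaswus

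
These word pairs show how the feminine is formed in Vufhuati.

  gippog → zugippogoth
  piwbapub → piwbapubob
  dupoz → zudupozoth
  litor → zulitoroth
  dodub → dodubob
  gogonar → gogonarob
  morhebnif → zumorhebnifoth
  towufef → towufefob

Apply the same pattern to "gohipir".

litor and gogonar both end in -r yet inflect differently (zulitoroth, gogonarob), so the final letter is not what conditions the rule; the last vowel is.
"gohipir" has last vowel 'i'. The one such stem in the data (morhebnif → zumorhebnifoth) adds zu- … -oth around the stem, so the same rule applies.
The other pattern: stems whose last vowel is 'a', 'e' or 'u' add -ob.
So gohipir → zugohipiroth.

zugohipiroth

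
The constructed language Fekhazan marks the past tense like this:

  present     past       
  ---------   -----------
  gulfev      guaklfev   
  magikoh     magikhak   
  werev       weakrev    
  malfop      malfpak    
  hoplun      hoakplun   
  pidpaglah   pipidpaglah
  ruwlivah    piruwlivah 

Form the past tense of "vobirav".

pivobirav

magikoh and ruwlivah both end in -h yet inflect differently (magikhak, piruwlivah), so the final letter is not what conditions the rule; the last vowel is.
"vobirav" has last vowel 'a'. The stems whose last vowel is 'a' (ruwlivah → piruwlivah, pidpaglah → pipidpaglah) add the prefix pi-.
The other patterns: stems whose last vowel is 'o' delete the last vowel and add -ak; stems whose last vowel is 'e' or 'u' insert -ak- after the first vowel.
So vobirav → pivobirav.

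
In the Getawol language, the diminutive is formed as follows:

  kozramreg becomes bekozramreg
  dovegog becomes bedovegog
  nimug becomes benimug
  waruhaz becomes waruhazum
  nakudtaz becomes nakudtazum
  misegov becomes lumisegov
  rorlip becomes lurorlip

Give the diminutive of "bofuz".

bofuzum

dovegog and misegov both have last vowel 'o' yet inflect differently (bedovegog, lumisegov), so the last vowel is not what conditions the rule; the final letter is.
"bofuz" ends in -z. The stems ending in -z (waruhaz → waruhazum, nakudtaz → nakudtazum) add -um.
So bofuz → bofuzum.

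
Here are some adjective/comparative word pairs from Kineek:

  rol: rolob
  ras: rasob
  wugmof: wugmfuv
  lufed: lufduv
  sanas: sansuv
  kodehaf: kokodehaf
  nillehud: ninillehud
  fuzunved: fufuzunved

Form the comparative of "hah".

hahob

"hah" has 1 vowel. The stems with 1 vowel (rol → rolob, ras → rasob) add -ob.
The other patterns: stems with 2 vowels delete the last vowel and add -uv; stems with 3 vowels repeat the first consonant+vowel as a prefix.
So hah → hahob.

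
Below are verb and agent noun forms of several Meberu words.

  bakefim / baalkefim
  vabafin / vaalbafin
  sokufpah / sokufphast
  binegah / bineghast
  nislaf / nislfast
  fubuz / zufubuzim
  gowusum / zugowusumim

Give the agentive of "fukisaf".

fukisfast

bakefim and gowusum both end in -m yet inflect differently (baalkefim, zugowusumim), so the final letter is not what conditions the rule; the last vowel is.
"fukisaf" has last vowel 'a'. The stems whose last vowel is 'a' (sokufpah → sokufphast, binegah → bineghast, nislaf → nislfast) delete the last vowel and add -ast.
The other patterns: stems whose last vowel is 'i' insert -al- after the first vowel; stems whose last vowel is 'u' add zu- … -im around the stem.
So fukisaf → fukisfast.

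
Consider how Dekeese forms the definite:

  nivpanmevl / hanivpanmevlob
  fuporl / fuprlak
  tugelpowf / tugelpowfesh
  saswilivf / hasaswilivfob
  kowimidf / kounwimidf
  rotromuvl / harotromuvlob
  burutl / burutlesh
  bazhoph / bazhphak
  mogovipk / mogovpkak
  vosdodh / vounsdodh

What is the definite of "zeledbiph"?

saswilivf and kowimidf both end in -f yet inflect differently (hasaswilivfob, kounwimidf), so the final letter is not what conditions the rule; the second-to-last letter is.
"zeledbiph" has second-to-last letter 'p'. The stems whose second-to-last letter is 'p' (bazhoph → bazhphak, mogovipk → mogovpkak) delete the last vowel and add -ak.
So zeledbiph → zeledbphak.

zeledbphak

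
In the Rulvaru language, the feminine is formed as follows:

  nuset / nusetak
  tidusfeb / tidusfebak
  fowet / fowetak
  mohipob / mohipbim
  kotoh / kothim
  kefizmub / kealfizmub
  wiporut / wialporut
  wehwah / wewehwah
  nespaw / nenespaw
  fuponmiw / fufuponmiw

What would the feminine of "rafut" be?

raalfut

tidusfeb and mohipob both end in -b yet inflect differently (tidusfebak, mohipbim), so the final letter is not what conditions the rule; the last vowel is.
"rafut" has last vowel 'u'. The stems whose last vowel is 'u' (kefizmub → kealfizmub, wiporut → wialporut) insert -al- after the first vowel.
So rafut → raalfut.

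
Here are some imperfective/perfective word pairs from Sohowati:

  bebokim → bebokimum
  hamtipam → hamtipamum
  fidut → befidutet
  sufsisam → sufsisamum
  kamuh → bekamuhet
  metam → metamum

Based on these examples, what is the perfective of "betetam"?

betetamum

"betetam" ends in -m. The stems ending in -m (sufsisam → sufsisamum, hamtipam → hamtipamum, metam → metamum) add -um.
So betetam → betetamum.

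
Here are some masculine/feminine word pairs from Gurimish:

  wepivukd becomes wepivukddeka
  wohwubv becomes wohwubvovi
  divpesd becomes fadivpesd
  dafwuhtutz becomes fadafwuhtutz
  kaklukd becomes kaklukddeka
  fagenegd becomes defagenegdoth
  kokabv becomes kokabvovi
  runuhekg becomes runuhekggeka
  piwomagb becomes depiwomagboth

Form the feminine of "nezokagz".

"nezokagz" has second-to-last letter 'g'. The stems whose second-to-last letter is 'g' (piwomagb → depiwomagboth, fagenegd → defagenegdoth) add de- … -oth around the stem.
The other patterns: stems whose second-to-last letter is 'k' double the final consonant and add -eka; stems whose second-to-last letter is 'b' add -ovi; stems whose second-to-last letter is 's' or 't' add the prefix fa-.
So nezokagz → denezokagzoth.

denezokagzoth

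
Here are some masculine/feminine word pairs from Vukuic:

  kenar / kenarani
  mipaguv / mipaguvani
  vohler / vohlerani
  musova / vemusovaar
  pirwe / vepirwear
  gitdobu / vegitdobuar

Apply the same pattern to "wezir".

kenar and musova both have last vowel 'a' yet inflect differently (kenarani, vemusovaar), so the last vowel is not what conditions the rule; whether the stem ends in a vowel or a consonant is.
"wezir" ends in a consonant. The stems ending in a consonant (kenar → kenarani, mipaguv → mipaguvani, vohler → vohlerani) add -ani.
The other pattern: stems ending in a vowel add ve- … -ar around the stem.
So wezir → wezirani.

wezirani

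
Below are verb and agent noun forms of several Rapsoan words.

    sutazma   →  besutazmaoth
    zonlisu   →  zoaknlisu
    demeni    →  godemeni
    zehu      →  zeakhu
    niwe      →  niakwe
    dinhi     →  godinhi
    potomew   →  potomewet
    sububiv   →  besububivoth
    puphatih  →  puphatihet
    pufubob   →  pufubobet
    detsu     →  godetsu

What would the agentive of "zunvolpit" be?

zuaknvolpit

"zunvolpit" begins with z-. The stems beginning with z- (zonlisu → zoaknlisu, zehu → zeakhu) insert -ak- after the first vowel.
So zunvolpit → zuaknvolpit.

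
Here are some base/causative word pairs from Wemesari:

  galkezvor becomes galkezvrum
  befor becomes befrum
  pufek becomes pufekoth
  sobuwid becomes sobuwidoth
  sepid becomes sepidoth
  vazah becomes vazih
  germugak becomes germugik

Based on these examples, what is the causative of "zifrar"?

pufek and germugak both end in -k yet inflect differently (pufekoth, germugik), so the final letter is not what conditions the rule; the last vowel is.
"zifrar" has last vowel 'a'. The stems whose last vowel is 'a' (vazah → vazih, germugak → germugik) change the last vowel to 'i'.
The other patterns: stems whose last vowel is 'o' delete the last vowel and add -um; stems whose last vowel is 'e' or 'i' add -oth.
So zifrar → zifrir.

zifrir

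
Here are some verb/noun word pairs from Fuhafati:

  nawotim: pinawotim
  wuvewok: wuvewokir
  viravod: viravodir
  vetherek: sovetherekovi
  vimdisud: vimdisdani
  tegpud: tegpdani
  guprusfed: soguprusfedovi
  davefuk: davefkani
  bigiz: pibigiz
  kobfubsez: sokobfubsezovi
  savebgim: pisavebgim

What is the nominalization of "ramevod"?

wuvewok and davefuk both end in -k yet inflect differently (wuvewokir, davefkani), so the final letter is not what conditions the rule; the last vowel is.
"ramevod" has last vowel 'o'. The stems whose last vowel is 'o' (wuvewok → wuvewokir, viravod → viravodir) add -ir.
The other patterns: stems whose last vowel is 'i' add the prefix pi-; stems whose last vowel is 'u' delete the last vowel and add -ani; stems whose last vowel is 'e' add so- … -ovi around the stem.
So ramevod → ramevodir.

ramevodir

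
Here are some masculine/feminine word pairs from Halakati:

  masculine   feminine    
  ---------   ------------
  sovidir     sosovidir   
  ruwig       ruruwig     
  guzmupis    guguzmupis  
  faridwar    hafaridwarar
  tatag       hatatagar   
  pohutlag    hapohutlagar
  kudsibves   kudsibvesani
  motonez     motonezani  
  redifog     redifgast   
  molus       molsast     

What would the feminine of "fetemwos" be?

"fetemwos" has last vowel 'o'. The one such stem in the data (redifog → redifgast) deletes the last vowel and adds -ast (as does molus), so the same rule applies.
The other patterns: stems whose last vowel is 'i' repeat the first consonant+vowel as a prefix; stems whose last vowel is 'a' add ha- … -ar around the stem; stems whose last vowel is 'e' add -ani.
So fetemwos → fetemwsast.

fetemwsast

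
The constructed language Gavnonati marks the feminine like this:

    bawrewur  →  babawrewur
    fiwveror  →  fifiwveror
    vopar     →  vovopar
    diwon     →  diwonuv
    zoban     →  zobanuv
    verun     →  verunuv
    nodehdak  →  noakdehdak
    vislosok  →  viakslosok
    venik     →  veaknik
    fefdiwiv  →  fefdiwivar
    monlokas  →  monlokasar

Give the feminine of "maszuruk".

fiwveror and diwon both have last vowel 'o' yet inflect differently (fifiwveror, diwonuv), so the last vowel is not what conditions the rule; the final letter is.
"maszuruk" ends in -k. The stems ending in -k (nodehdak → noakdehdak, vislosok → viakslosok, venik → veaknik) insert -ak- after the first vowel.
The other patterns: stems ending in -r repeat the first consonant+vowel as a prefix; stems ending in -n add -uv; stems ending in -s or -v add -ar.
So maszuruk → maakszuruk.

maakszuruk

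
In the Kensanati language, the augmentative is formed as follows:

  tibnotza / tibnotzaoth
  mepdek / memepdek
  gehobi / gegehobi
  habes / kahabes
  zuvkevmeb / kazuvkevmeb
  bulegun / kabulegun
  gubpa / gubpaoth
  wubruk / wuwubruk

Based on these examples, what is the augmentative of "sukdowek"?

susukdowek

"sukdowek" ends in -k. The stems ending in -k (mepdek → memepdek, wubruk → wuwubruk) repeat the first consonant+vowel as a prefix.
The other patterns: stems ending in -a add -oth; stems ending in -b, -n or -s add the prefix ka-.
So sukdowek → susukdowek.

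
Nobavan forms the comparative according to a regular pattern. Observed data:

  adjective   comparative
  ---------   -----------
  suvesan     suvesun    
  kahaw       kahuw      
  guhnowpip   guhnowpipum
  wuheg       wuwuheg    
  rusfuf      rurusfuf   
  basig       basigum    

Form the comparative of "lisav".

lisuv

basig and wuheg both end in -g yet inflect differently (basigum, wuwuheg), so the final letter is not what conditions the rule; the last vowel is.
"lisav" has last vowel 'a'. The stems whose last vowel is 'a' (suvesan → suvesun, kahaw → kahuw) change the last vowel to 'u'.
So lisav → lisuv.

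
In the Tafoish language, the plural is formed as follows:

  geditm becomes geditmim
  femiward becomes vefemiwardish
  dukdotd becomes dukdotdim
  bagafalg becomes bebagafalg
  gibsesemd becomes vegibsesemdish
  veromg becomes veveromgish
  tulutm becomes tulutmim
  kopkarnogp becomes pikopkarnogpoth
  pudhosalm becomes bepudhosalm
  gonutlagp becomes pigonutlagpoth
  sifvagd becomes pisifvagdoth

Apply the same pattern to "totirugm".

pitotirugmoth

gibsesemd and dukdotd both end in -d yet inflect differently (vegibsesemdish, dukdotdim), so the final letter is not what conditions the rule; the second-to-last letter is.
"totirugm" has second-to-last letter 'g'. The stems whose second-to-last letter is 'g' (gonutlagp → pigonutlagpoth, kopkarnogp → pikopkarnogpoth, sifvagd → pisifvagdoth) add pi- … -oth around the stem.
The other patterns: stems whose second-to-last letter is 'm' or 'r' add ve- … -ish around the stem; stems whose second-to-last letter is 't' add -im; stems whose second-to-last letter is 'l' add the prefix be-.
So totirugm → pitotirugmoth.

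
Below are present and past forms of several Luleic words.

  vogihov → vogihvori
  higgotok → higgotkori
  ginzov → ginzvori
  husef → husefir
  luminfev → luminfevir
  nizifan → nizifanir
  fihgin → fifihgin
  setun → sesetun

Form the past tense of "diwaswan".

vogihov and luminfev both end in -v yet inflect differently (vogihvori, luminfevir), so the final letter is not what conditions the rule; the last vowel is.
"diwaswan" has last vowel 'a'. The one such stem in the data (nizifan → nizifanir) adds -ir, so the same rule applies.
The other patterns: stems whose last vowel is 'o' delete the last vowel and add -ori; stems whose last vowel is 'i' or 'u' repeat the first consonant+vowel as a prefix.
So diwaswan → diwaswanir.

diwaswanir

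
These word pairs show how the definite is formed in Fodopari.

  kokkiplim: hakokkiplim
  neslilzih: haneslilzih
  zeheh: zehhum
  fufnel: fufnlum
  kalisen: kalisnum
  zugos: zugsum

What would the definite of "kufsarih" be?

neslilzih and zeheh both end in -h yet inflect differently (haneslilzih, zehhum), so the final letter is not what conditions the rule; the last vowel is.
"kufsarih" has last vowel 'i'. The stems whose last vowel is 'i' (kokkiplim → hakokkiplim, neslilzih → haneslilzih) add the prefix ha-.
So kufsarih → hakufsarih.

hakufsarih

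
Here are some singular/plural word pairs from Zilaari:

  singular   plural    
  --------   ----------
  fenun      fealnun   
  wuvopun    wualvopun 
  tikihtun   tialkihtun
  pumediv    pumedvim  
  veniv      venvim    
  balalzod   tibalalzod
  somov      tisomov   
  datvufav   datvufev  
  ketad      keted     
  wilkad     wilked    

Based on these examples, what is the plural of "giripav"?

giripev

pumediv and somov both end in -v yet inflect differently (pumedvim, tisomov), so the final letter is not what conditions the rule; the last vowel is.
"giripav" has last vowel 'a'. The stems whose last vowel is 'a' (datvufav → datvufev, ketad → keted, wilkad → wilked) change the last vowel to 'e'.
The other patterns: stems whose last vowel is 'u' insert -al- after the first vowel; stems whose last vowel is 'i' delete the last vowel and add -im; stems whose last vowel is 'o' add the prefix ti-.
So giripav → giripev.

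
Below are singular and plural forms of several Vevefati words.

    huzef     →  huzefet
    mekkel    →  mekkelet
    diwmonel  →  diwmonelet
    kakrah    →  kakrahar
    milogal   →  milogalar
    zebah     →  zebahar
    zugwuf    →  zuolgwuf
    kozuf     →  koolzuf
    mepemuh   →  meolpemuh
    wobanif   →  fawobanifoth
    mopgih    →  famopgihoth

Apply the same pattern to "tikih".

fatikihoth

mekkel and milogal both end in -l yet inflect differently (mekkelet, milogalar), so the final letter is not what conditions the rule; the last vowel is.
"tikih" has last vowel 'i'. The stems whose last vowel is 'i' (wobanif → fawobanifoth, mopgih → famopgihoth) add fa- … -oth around the stem.
So tikih → fatikihoth.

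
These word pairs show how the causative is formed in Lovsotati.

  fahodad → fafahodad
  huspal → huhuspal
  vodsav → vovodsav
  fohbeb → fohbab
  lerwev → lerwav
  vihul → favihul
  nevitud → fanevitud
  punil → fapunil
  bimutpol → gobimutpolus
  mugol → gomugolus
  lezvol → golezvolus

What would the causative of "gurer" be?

gurar

"gurer" has last vowel 'e'. The stems whose last vowel is 'e' (fohbeb → fohbab, lerwev → lerwav) change the last vowel to 'a'.
So gurer → gurar.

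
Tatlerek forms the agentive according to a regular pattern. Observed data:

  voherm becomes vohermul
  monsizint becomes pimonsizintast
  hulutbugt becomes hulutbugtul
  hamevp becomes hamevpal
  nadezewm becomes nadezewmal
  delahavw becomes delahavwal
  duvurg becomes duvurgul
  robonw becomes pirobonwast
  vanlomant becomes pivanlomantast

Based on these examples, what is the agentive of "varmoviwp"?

varmoviwpal

delahavw and robonw both end in -w yet inflect differently (delahavwal, pirobonwast), so the final letter is not what conditions the rule; the second-to-last letter is.
"varmoviwp" has second-to-last letter 'w'. The one such stem in the data (nadezewm → nadezewmal) adds -al, so the same rule applies.
The other patterns: stems whose second-to-last letter is 'n' add pi- … -ast around the stem; stems whose second-to-last letter is 'g' or 'r' add -ul.
So varmoviwp → varmoviwpal.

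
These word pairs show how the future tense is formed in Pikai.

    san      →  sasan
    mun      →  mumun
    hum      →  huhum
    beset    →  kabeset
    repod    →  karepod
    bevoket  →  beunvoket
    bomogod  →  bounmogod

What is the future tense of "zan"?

zazan

beset and bevoket both end in -t yet inflect differently (kabeset, beunvoket), so the final letter is not what conditions the rule; the number of vowels is.
"zan" has 1 vowel. The stems with 1 vowel (san → sasan, mun → mumun, hum → huhum) repeat the first consonant+vowel as a prefix.
So zan → zazan.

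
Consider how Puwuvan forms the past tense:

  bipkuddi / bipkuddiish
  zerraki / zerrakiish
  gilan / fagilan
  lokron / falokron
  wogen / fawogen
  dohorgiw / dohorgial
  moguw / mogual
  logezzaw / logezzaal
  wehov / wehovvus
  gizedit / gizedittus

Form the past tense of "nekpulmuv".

bipkuddi and dohorgiw both have last vowel 'i' yet inflect differently (bipkuddiish, dohorgial), so the last vowel is not what conditions the rule; the final letter is.
"nekpulmuv" ends in -v. The one such stem in the data (wehov → wehovvus) doubles the final consonant and adds -us (as does gizedit), so the same rule applies.
So nekpulmuv → nekpulmuvvus.

nekpulmuvvus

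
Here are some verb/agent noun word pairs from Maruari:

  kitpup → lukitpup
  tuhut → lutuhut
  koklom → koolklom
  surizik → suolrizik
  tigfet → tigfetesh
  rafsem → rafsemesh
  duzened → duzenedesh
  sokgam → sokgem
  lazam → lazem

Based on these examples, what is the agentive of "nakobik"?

naolkobik

tuhut and tigfet both end in -t yet inflect differently (lutuhut, tigfetesh), so the final letter is not what conditions the rule; the last vowel is.
"nakobik" has last vowel 'i'. The one such stem in the data (surizik → suolrizik) inserts -ol- after the first vowel (as does koklom), so the same rule applies.
The other patterns: stems whose last vowel is 'u' add the prefix lu-; stems whose last vowel is 'e' add -esh; stems whose last vowel is 'a' change the last vowel to 'e'.
So nakobik → naolkobik.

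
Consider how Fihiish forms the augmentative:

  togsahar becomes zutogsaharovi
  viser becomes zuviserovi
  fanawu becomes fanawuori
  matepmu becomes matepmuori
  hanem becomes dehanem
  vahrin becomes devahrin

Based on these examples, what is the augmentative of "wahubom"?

dewahubom

viser and hanem both have last vowel 'e' yet inflect differently (zuviserovi, dehanem), so the last vowel is not what conditions the rule; the final letter is.
"wahubom" ends in -m. The one such stem in the data (hanem → dehanem) adds the prefix de-, so the same rule applies.
So wahubom → dewahubom.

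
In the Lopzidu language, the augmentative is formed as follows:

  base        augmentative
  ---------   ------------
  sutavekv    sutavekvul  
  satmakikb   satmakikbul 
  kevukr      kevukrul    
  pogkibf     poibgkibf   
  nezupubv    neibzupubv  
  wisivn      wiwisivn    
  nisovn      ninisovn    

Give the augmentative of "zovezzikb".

zovezzikbul

sutavekv and nezupubv both end in -v yet inflect differently (sutavekvul, neibzupubv), so the final letter is not what conditions the rule; the second-to-last letter is.
"zovezzikb" has second-to-last letter 'k'. The stems whose second-to-last letter is 'k' (sutavekv → sutavekvul, satmakikb → satmakikbul, kevukr → kevukrul) add -ul.
So zovezzikb → zovezzikbul.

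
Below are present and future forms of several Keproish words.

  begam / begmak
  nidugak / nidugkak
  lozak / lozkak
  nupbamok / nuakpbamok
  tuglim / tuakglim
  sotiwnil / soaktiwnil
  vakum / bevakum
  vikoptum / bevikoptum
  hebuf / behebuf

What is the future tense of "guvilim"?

nidugak and nupbamok both end in -k yet inflect differently (nidugkak, nuakpbamok), so the final letter is not what conditions the rule; the last vowel is.
"guvilim" has last vowel 'i'. The stems whose last vowel is 'i' (tuglim → tuakglim, sotiwnil → soaktiwnil) insert -ak- after the first vowel.
The other patterns: stems whose last vowel is 'a' delete the last vowel and add -ak; stems whose last vowel is 'u' add the prefix be-.
So guvilim → guakvilim.

guakvilim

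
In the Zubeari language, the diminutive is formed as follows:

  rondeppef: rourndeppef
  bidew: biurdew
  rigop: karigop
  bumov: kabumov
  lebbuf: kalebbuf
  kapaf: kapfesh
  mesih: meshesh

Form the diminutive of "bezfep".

"bezfep" has last vowel 'e'. The stems whose last vowel is 'e' (rondeppef → rourndeppef, bidew → biurdew) insert -ur- after the first vowel.
So bezfep → beurzfep.

beurzfep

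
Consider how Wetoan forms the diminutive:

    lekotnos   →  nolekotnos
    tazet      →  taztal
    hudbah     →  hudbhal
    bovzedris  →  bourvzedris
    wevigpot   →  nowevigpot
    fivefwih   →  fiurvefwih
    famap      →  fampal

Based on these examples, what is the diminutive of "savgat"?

"savgat" has last vowel 'a'. The stems whose last vowel is 'a' (famap → fampal, hudbah → hudbhal) delete the last vowel and add -al.
So savgat → savgtal.

savgtal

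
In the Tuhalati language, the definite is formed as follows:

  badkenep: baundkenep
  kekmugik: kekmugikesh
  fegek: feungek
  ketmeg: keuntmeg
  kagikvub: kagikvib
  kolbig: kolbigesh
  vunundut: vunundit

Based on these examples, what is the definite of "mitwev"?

miuntwev

"mitwev" has last vowel 'e'. The stems whose last vowel is 'e' (ketmeg → keuntmeg, fegek → feungek, badkenep → baundkenep) insert -un- after the first vowel.
The other patterns: stems whose last vowel is 'i' add -esh; stems whose last vowel is 'u' change the last vowel to 'i'.
So mitwev → miuntwev.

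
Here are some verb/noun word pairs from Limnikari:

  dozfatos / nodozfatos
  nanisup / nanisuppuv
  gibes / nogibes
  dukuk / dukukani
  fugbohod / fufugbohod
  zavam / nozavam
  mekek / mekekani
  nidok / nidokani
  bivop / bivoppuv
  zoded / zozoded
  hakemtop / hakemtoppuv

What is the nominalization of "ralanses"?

noralanses

hakemtop and nidok both have last vowel 'o' yet inflect differently (hakemtoppuv, nidokani), so the last vowel is not what conditions the rule; the final letter is.
"ralanses" ends in -s. The stems ending in -s (dozfatos → nodozfatos, gibes → nogibes) add the prefix no-.
The other patterns: stems ending in -p double the final consonant and add -uv; stems ending in -k add -ani; stems ending in -d repeat the first consonant+vowel as a prefix.
So ralanses → noralanses.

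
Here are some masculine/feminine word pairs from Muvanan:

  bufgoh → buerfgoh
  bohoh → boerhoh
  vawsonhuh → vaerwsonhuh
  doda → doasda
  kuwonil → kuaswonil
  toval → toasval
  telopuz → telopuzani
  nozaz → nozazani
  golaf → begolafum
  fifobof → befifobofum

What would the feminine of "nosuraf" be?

benosurafum

vawsonhuh and telopuz both have last vowel 'u' yet inflect differently (vaerwsonhuh, telopuzani), so the last vowel is not what conditions the rule; the final letter is.
"nosuraf" ends in -f. The stems ending in -f (golaf → begolafum, fifobof → befifobofum) add be- … -um around the stem.
The other patterns: stems ending in -h insert -er- after the first vowel; stems ending in -a or -l insert -as- after the first vowel; stems ending in -z add -ani.
So nosuraf → benosurafum.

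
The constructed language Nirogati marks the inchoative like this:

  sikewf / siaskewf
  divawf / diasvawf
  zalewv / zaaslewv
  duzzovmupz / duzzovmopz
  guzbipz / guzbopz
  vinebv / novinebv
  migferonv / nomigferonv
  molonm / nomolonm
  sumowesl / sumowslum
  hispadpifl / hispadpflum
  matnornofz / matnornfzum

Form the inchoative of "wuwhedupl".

wuwhedopl

"wuwhedupl" has second-to-last letter 'p'. The stems whose second-to-last letter is 'p' (duzzovmupz → duzzovmopz, guzbipz → guzbopz) change the last vowel to 'o'.
So wuwhedupl → wuwhedopl.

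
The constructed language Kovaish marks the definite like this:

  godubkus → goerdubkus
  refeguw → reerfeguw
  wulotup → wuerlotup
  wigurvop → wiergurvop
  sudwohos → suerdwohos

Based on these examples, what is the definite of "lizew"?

Every pair shown (godubkus → goerdubkus, refeguw → reerfeguw, wulotup → wuerlotup, …) follows the same rule: insert -er- after the first vowel.
So lizew → lierzew.

lierzew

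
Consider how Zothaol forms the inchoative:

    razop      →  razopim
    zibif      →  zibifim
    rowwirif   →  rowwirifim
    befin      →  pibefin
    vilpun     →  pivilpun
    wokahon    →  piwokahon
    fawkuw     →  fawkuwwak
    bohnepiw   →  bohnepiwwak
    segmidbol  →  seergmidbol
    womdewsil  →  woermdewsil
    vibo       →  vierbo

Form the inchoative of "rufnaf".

zibif and befin both have last vowel 'i' yet inflect differently (zibifim, pibefin), so the last vowel is not what conditions the rule; the final letter is.
"rufnaf" ends in -f. The stems ending in -f (zibif → zibifim, rowwirif → rowwirifim) add -im.
So rufnaf → rufnafim.

rufnafim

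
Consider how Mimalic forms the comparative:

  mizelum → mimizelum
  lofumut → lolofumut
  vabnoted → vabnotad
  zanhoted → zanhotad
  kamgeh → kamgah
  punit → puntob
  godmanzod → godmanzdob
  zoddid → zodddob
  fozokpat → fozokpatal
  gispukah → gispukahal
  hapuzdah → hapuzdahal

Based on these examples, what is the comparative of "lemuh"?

lelemuh

"lemuh" has last vowel 'u'. The stems whose last vowel is 'u' (mizelum → mimizelum, lofumut → lolofumut) repeat the first consonant+vowel as a prefix.
So lemuh → lelemuh.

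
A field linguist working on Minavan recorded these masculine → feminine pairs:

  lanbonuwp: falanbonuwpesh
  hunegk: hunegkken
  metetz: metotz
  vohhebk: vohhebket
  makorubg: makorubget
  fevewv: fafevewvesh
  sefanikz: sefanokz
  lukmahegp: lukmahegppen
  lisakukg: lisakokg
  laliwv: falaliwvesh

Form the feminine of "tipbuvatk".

makorubg and lisakukg both end in -g yet inflect differently (makorubget, lisakokg), so the final letter is not what conditions the rule; the second-to-last letter is.
"tipbuvatk" has second-to-last letter 't'. The one such stem in the data (metetz → metotz) changes the last vowel to 'o' (as do lisakukg, sefanikz), so the same rule applies.
The other patterns: stems whose second-to-last letter is 'b' add -et; stems whose second-to-last letter is 'w' add fa- … -esh around the stem; stems whose second-to-last letter is 'g' double the final consonant and add -en.
So tipbuvatk → tipbuvotk.

tipbuvotk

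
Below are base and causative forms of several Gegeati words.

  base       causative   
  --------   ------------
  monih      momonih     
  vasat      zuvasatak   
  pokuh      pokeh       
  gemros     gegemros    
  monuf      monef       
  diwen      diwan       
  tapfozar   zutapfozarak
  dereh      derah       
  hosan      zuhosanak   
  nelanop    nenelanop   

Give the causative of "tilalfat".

pokuh and dereh both end in -h yet inflect differently (pokeh, derah), so the final letter is not what conditions the rule; the last vowel is.
"tilalfat" has last vowel 'a'. The stems whose last vowel is 'a' (vasat → zuvasatak, hosan → zuhosanak, tapfozar → zutapfozarak) add zu- … -ak around the stem.
So tilalfat → zutilalfatak.

zutilalfatak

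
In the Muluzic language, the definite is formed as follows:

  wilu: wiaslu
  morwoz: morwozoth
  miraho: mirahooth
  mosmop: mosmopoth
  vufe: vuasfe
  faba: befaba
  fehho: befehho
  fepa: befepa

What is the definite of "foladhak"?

befoladhak

miraho and fehho both end in -o yet inflect differently (mirahooth, befehho), so the final letter is not what conditions the rule; the first letter is.
"foladhak" begins with f-. The stems beginning with f- (faba → befaba, fepa → befepa, fehho → befehho) add the prefix be-.
The other patterns: stems beginning with m- add -oth; stems beginning with v- or w- insert -as- after the first vowel.
So foladhak → befoladhak.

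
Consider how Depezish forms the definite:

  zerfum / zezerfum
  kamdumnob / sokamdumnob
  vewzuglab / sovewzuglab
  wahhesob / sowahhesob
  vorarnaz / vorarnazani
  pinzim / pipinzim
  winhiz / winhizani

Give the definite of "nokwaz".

nokwazani

"nokwaz" ends in -z. The stems ending in -z (vorarnaz → vorarnazani, winhiz → winhizani) add -ani.
The other patterns: stems ending in -b add the prefix so-; stems ending in -m repeat the first consonant+vowel as a prefix.
So nokwaz → nokwazani.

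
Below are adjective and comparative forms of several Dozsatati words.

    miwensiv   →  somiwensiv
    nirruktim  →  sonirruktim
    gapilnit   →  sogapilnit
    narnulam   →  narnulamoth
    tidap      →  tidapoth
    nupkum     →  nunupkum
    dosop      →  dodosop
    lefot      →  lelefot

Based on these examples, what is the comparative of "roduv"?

nirruktim and narnulam both end in -m yet inflect differently (sonirruktim, narnulamoth), so the final letter is not what conditions the rule; the last vowel is.
"roduv" has last vowel 'u'. The one such stem in the data (nupkum → nunupkum) repeats the first consonant+vowel as a prefix (as do dosop, lefot), so the same rule applies.
So roduv → roroduv.

roroduv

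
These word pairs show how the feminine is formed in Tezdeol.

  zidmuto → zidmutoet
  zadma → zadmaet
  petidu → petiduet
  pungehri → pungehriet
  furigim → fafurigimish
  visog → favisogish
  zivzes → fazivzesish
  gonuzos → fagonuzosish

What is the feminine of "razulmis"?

farazulmisish

pungehri and furigim both have last vowel 'i' yet inflect differently (pungehriet, fafurigimish), so the last vowel is not what conditions the rule; whether the stem ends in a vowel or a consonant is.
"razulmis" ends in a consonant. The stems ending in a consonant (furigim → fafurigimish, visog → favisogish, zivzes → fazivzesish) add fa- … -ish around the stem.
The other pattern: stems ending in a vowel add -et.
So razulmis → farazulmisish.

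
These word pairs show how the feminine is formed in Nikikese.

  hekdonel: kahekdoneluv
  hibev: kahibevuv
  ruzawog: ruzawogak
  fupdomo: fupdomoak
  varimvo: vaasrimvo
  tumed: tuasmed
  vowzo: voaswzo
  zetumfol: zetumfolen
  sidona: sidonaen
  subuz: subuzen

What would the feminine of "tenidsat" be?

teasnidsat

fupdomo and varimvo both end in -o yet inflect differently (fupdomoak, vaasrimvo), so the final letter is not what conditions the rule; the first letter is.
"tenidsat" begins with t-. The one such stem in the data (tumed → tuasmed) inserts -as- after the first vowel (as do varimvo, vowzo), so the same rule applies.
So tenidsat → teasnidsat.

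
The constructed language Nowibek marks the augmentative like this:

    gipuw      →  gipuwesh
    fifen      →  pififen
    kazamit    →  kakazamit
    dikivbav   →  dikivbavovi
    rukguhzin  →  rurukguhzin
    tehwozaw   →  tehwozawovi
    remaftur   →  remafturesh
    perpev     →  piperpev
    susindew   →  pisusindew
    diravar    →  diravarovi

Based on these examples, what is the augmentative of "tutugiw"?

"tutugiw" has last vowel 'i'. The stems whose last vowel is 'i' (rukguhzin → rurukguhzin, kazamit → kakazamit) repeat the first consonant+vowel as a prefix.
The other patterns: stems whose last vowel is 'a' add -ovi; stems whose last vowel is 'e' add the prefix pi-; stems whose last vowel is 'u' add -esh.
So tutugiw → tututugiw.

tututugiw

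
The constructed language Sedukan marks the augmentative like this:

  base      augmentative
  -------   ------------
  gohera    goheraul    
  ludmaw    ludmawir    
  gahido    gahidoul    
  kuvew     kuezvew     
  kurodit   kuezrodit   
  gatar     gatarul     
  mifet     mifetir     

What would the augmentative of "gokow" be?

kurodit and mifet both end in -t yet inflect differently (kuezrodit, mifetir), so the final letter is not what conditions the rule; the first letter is.
"gokow" begins with g-. The stems beginning with g- (gatar → gatarul, gahido → gahidoul, gohera → goheraul) add -ul.
So gokow → gokowul.

gokowul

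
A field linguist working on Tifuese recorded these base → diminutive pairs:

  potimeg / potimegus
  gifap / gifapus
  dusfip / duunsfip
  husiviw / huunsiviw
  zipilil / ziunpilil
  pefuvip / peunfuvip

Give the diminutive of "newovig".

neunwovig

dusfip and gifap both end in -p yet inflect differently (duunsfip, gifapus), so the final letter is not what conditions the rule; the last vowel is.
"newovig" has last vowel 'i'. The stems whose last vowel is 'i' (dusfip → duunsfip, husiviw → huunsiviw, zipilil → ziunpilil) insert -un- after the first vowel.
So newovig → neunwovig.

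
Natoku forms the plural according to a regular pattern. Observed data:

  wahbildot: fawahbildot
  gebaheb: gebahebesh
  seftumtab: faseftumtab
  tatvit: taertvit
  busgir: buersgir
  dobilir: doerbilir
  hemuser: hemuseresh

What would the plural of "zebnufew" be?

zebnufewesh

dobilir and hemuser both end in -r yet inflect differently (doerbilir, hemuseresh), so the final letter is not what conditions the rule; the last vowel is.
"zebnufew" has last vowel 'e'. The stems whose last vowel is 'e' (hemuser → hemuseresh, gebaheb → gebahebesh) add -esh.
So zebnufew → zebnufewesh.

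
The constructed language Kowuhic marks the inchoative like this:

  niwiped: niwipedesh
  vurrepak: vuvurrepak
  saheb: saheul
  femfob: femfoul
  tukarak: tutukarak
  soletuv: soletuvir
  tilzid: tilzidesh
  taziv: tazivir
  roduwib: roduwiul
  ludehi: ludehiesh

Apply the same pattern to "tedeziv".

roduwib and taziv both have last vowel 'i' yet inflect differently (roduwiul, tazivir), so the last vowel is not what conditions the rule; the final letter is.
"tedeziv" ends in -v. The stems ending in -v (soletuv → soletuvir, taziv → tazivir) add -ir.
The other patterns: stems ending in -b drop the final letter and add -ul; stems ending in -k repeat the first consonant+vowel as a prefix; stems ending in -d or -i add -esh.
So tedeziv → tedezivir.

tedezivir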